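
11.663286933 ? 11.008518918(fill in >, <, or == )>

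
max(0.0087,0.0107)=0.0107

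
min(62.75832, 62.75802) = 62.75802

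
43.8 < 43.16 False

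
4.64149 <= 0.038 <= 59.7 False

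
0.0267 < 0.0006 False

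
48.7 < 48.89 True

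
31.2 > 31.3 False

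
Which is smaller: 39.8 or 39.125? 39.125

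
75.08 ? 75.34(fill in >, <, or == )<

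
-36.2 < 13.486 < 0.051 False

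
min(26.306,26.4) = 26.306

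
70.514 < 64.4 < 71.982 False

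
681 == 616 False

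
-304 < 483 True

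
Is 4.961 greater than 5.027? No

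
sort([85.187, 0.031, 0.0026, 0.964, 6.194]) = [0.0026, 0.031, 0.964, 6.194, 85.187]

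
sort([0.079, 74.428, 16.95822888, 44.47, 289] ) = [0.079, 16.95822888, 44.47, 74.428, 289]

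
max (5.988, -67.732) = 5.988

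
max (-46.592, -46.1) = -46.1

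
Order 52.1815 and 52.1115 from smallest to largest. 52.1115, 52.1815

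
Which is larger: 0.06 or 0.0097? 0.06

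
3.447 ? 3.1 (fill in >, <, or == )>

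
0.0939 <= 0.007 False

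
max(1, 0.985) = 1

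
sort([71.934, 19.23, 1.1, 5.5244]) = [1.1, 5.5244, 19.23, 71.934]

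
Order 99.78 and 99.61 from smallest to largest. 99.61, 99.78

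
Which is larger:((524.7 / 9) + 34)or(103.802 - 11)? (103.802 - 11)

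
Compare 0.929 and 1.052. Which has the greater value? 1.052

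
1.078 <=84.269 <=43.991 False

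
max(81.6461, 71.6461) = 81.6461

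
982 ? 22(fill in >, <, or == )>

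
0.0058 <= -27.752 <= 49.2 False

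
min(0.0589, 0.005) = 0.005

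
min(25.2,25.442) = 25.2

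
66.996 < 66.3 False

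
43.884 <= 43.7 False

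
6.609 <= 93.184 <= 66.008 False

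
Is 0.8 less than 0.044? No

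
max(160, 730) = 730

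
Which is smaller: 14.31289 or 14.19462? 14.19462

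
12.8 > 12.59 True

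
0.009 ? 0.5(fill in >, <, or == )<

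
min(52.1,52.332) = 52.1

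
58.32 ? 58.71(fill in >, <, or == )<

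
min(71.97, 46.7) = 46.7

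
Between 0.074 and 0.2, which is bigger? 0.2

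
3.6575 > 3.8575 False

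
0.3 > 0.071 True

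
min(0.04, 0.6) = 0.04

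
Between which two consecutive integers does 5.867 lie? 5 and 6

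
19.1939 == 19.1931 False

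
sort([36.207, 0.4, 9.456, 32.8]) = [0.4, 9.456, 32.8, 36.207]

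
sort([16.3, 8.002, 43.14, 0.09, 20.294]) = [0.09, 8.002, 16.3, 20.294, 43.14]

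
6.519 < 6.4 False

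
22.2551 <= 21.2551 False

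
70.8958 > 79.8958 False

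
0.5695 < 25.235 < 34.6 True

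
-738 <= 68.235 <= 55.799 False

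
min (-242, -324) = -324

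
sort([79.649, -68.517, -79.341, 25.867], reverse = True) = [79.649, 25.867, -68.517, -79.341]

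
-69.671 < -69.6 True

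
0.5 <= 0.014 False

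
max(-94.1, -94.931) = -94.1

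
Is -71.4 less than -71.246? Yes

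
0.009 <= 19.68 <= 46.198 True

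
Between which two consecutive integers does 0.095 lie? 0 and 1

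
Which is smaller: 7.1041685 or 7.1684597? 7.1041685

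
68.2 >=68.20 True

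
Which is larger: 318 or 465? 465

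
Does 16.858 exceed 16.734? Yes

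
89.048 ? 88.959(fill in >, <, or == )>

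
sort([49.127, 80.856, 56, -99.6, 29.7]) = [-99.6, 29.7, 49.127, 56, 80.856]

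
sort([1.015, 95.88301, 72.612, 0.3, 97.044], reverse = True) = [97.044, 95.88301, 72.612, 1.015, 0.3]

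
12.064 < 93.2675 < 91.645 False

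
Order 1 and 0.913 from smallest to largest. 0.913, 1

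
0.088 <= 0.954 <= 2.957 True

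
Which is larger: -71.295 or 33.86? 33.86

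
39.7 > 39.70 False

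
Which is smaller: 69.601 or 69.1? 69.1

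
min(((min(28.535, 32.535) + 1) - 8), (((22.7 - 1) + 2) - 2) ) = 21.535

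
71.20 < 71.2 False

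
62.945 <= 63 True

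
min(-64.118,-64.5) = -64.5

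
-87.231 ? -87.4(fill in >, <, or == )>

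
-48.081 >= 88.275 False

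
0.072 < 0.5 True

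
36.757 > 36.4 True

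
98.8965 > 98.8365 True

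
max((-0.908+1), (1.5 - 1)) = 0.5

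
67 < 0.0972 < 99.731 False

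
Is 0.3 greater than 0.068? Yes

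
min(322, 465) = 322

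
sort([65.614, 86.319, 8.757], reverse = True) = [86.319, 65.614, 8.757]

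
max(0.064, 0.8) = 0.8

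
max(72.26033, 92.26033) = 92.26033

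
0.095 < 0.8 True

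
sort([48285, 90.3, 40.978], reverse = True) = [48285, 90.3, 40.978]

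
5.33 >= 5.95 False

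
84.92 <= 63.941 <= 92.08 False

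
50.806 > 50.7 True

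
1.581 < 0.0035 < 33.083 False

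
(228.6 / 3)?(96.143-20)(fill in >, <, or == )>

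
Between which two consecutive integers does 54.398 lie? 54 and 55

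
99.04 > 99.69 False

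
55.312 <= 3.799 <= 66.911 False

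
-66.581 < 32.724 True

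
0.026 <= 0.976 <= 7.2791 True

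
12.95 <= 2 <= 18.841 False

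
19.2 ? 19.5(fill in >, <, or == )<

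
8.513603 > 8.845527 False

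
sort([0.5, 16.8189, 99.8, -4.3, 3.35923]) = [-4.3, 0.5, 3.35923, 16.8189, 99.8]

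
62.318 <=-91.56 False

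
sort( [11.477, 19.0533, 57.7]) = [11.477, 19.0533, 57.7]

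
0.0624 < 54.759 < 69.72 True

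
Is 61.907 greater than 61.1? Yes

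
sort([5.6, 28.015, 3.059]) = [3.059, 5.6, 28.015]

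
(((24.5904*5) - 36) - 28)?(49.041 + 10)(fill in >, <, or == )<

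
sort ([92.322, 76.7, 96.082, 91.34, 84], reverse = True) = [96.082, 92.322, 91.34, 84, 76.7]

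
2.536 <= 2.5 False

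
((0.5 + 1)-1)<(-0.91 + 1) False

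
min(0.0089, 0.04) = 0.0089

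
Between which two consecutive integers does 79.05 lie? 79 and 80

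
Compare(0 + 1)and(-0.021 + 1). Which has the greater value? (0 + 1)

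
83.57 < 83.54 False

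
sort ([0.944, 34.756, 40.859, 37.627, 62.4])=[0.944, 34.756, 37.627, 40.859, 62.4]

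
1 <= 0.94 False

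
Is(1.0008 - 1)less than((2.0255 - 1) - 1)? Yes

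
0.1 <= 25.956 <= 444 True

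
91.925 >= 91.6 True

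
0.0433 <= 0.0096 False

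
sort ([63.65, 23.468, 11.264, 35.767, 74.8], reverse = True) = [74.8, 63.65, 35.767, 23.468, 11.264]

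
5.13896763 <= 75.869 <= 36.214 False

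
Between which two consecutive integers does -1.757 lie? -2 and -1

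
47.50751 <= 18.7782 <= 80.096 False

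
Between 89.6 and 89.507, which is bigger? 89.6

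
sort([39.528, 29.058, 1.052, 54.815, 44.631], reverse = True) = [54.815, 44.631, 39.528, 29.058, 1.052]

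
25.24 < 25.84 True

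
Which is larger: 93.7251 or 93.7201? 93.7251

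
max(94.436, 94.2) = 94.436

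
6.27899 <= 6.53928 True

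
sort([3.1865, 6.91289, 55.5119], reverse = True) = [55.5119, 6.91289, 3.1865]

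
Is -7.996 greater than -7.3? No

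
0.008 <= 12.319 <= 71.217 True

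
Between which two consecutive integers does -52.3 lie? -53 and -52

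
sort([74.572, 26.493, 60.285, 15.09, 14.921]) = [14.921, 15.09, 26.493, 60.285, 74.572]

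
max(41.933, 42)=42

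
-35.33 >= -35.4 True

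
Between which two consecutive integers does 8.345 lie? 8 and 9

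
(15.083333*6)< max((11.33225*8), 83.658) True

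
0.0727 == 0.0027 False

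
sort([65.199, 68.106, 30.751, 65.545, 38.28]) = [30.751, 38.28, 65.199, 65.545, 68.106]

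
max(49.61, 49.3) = 49.61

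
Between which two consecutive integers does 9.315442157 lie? 9 and 10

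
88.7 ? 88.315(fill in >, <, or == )>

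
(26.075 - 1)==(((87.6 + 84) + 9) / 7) False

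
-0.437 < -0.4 True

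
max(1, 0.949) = 1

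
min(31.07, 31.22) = 31.07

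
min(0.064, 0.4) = 0.064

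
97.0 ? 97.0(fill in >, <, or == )==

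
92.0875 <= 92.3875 True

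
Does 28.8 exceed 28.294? Yes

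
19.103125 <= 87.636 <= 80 False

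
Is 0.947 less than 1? Yes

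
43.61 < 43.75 True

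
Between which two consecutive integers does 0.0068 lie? 0 and 1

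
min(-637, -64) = -637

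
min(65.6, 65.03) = 65.03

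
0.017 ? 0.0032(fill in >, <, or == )>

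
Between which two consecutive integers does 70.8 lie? 70 and 71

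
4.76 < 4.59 False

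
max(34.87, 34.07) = 34.87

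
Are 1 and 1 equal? Yes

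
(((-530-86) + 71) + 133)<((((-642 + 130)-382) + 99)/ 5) True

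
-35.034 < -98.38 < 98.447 False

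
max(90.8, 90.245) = 90.8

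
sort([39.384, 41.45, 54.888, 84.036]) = [39.384, 41.45, 54.888, 84.036]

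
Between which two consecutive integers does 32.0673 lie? 32 and 33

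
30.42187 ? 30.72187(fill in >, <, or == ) <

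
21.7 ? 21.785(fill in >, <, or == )<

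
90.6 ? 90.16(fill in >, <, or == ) >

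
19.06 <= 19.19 True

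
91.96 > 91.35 True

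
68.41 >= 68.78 False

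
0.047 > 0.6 False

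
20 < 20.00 False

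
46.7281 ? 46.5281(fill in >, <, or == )>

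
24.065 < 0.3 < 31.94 False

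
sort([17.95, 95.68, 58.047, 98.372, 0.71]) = [0.71, 17.95, 58.047, 95.68, 98.372]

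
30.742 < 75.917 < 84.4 True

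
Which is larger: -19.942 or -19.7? -19.7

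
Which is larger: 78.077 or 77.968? 78.077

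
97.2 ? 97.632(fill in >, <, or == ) <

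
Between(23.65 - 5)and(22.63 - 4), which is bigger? (23.65 - 5)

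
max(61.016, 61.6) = 61.6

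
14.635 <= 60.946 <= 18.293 False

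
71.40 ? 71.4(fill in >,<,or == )==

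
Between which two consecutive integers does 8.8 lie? 8 and 9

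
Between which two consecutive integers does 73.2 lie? 73 and 74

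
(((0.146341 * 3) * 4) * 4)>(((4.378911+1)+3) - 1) False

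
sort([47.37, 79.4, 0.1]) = [0.1, 47.37, 79.4]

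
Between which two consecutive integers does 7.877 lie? 7 and 8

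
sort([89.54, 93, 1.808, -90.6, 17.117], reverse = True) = [93, 89.54, 17.117, 1.808, -90.6]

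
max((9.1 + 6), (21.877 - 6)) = 15.877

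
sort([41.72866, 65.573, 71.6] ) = [41.72866, 65.573, 71.6]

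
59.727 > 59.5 True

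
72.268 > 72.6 False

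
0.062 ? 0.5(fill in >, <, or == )<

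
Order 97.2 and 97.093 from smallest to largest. 97.093, 97.2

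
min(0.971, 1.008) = 0.971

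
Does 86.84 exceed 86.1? Yes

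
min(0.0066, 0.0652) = 0.0066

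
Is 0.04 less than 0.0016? No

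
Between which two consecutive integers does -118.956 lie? -119 and -118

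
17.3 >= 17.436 False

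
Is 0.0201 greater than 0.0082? Yes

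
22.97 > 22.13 True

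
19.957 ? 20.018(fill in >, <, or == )<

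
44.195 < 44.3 True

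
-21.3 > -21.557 True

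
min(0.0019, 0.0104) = 0.0019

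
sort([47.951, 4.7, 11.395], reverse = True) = [47.951, 11.395, 4.7]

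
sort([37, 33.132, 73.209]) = [33.132, 37, 73.209]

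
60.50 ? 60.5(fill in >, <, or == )==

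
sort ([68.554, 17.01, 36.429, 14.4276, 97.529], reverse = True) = [97.529, 68.554, 36.429, 17.01, 14.4276]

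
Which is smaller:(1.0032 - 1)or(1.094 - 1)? (1.0032 - 1)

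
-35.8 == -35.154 False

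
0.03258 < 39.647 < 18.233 False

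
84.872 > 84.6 True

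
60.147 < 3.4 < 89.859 False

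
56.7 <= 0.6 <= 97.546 False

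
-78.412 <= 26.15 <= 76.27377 True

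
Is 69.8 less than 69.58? No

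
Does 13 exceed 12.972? Yes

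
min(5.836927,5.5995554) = 5.5995554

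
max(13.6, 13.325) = 13.6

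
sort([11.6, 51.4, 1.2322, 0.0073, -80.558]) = [-80.558, 0.0073, 1.2322, 11.6, 51.4]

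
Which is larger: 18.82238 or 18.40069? 18.82238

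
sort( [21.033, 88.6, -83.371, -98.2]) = [-98.2, -83.371, 21.033, 88.6]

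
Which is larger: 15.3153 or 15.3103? 15.3153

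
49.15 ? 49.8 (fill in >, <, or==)<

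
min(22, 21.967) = 21.967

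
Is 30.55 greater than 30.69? No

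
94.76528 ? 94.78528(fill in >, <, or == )<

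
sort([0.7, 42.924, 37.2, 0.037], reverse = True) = [42.924, 37.2, 0.7, 0.037]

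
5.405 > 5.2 True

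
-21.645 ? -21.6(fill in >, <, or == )<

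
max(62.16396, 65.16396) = 65.16396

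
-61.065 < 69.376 True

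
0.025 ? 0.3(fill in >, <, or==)<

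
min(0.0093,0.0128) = 0.0093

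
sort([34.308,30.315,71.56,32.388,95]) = [30.315,32.388,34.308,71.56,95]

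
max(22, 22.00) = 22.00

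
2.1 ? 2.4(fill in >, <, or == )<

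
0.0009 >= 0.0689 False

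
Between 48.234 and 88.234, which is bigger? 88.234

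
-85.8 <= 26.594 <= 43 True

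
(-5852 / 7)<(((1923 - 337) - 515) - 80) True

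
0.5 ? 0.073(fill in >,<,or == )>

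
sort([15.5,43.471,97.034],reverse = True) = [97.034,43.471,15.5]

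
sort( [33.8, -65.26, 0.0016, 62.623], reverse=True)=[62.623, 33.8, 0.0016, -65.26]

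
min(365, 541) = 365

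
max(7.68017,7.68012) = 7.68017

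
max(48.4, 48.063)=48.4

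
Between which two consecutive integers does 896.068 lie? 896 and 897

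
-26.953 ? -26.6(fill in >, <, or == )<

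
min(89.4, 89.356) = 89.356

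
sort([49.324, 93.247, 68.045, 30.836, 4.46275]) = [4.46275, 30.836, 49.324, 68.045, 93.247]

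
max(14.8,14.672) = 14.8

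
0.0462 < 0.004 False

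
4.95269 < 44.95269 True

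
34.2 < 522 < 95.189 False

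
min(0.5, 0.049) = 0.049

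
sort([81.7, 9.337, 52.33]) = [9.337, 52.33, 81.7]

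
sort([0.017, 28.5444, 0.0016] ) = [0.0016, 0.017, 28.5444]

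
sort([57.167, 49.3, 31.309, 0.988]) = [0.988, 31.309, 49.3, 57.167]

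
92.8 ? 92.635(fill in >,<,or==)>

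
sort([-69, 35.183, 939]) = [-69, 35.183, 939]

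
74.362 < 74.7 True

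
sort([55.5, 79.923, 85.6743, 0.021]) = [0.021, 55.5, 79.923, 85.6743]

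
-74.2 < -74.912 False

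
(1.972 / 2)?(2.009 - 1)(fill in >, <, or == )<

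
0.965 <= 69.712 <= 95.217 True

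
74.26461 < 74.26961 True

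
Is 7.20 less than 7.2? No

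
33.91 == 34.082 False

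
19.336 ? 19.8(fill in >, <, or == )<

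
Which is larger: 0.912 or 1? 1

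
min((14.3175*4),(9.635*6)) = 57.27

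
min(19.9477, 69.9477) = 19.9477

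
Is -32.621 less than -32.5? Yes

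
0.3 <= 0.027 False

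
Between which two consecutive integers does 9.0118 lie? 9 and 10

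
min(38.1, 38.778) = 38.1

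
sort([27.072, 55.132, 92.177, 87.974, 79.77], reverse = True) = [92.177, 87.974, 79.77, 55.132, 27.072]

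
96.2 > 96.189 True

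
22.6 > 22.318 True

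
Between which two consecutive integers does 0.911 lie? 0 and 1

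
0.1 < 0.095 False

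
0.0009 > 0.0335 False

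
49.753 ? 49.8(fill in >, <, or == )<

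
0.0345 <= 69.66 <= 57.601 False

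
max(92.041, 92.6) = 92.6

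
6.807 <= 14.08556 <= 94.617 True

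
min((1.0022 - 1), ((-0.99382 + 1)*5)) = 0.0022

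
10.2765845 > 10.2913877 False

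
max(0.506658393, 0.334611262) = 0.506658393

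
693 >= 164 True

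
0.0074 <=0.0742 True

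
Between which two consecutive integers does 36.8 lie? 36 and 37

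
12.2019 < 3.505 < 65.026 False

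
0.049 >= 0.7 False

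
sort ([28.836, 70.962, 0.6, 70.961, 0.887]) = [0.6, 0.887, 28.836, 70.961, 70.962]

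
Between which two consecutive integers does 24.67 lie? 24 and 25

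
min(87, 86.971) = 86.971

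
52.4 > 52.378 True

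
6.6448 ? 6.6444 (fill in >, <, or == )>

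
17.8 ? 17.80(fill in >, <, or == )==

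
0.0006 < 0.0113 True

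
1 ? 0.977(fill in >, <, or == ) >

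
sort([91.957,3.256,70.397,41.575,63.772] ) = [3.256,41.575,63.772,70.397,91.957]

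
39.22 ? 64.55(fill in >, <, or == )<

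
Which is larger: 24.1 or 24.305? 24.305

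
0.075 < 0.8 True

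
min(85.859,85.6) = 85.6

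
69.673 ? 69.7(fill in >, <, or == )<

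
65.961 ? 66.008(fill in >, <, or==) <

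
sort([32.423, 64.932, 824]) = [32.423, 64.932, 824]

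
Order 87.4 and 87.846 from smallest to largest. 87.4, 87.846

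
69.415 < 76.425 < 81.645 True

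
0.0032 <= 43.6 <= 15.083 False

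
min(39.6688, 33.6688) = 33.6688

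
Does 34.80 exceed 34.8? No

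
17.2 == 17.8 False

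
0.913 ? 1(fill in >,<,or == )<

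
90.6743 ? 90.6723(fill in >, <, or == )>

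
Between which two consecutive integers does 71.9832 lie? 71 and 72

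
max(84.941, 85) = 85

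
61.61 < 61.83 True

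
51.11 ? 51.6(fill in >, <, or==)<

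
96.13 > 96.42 False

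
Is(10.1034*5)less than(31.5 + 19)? No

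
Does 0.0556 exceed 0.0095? Yes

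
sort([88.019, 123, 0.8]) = [0.8, 88.019, 123]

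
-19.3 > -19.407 True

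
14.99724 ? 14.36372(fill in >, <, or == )>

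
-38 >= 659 False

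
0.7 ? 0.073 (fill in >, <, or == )>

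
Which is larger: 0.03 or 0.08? 0.08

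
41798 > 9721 True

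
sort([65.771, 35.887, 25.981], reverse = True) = [65.771, 35.887, 25.981]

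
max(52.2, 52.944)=52.944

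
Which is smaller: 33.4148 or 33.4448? 33.4148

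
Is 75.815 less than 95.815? Yes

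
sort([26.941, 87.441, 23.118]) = [23.118, 26.941, 87.441]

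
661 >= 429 True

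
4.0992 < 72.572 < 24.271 False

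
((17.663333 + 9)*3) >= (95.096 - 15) False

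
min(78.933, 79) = 78.933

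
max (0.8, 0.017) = 0.8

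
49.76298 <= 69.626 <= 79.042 True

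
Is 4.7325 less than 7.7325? Yes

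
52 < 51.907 False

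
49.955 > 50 False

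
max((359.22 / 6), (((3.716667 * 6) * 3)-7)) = 59.900006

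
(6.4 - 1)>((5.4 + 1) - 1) False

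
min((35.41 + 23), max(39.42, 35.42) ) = 39.42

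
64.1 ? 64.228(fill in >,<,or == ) <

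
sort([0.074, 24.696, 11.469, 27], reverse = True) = [27, 24.696, 11.469, 0.074]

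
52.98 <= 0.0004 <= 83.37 False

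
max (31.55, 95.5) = 95.5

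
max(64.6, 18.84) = 64.6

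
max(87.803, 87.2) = 87.803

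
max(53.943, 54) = 54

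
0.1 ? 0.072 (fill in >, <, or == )>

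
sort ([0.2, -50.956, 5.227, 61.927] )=[-50.956, 0.2, 5.227, 61.927]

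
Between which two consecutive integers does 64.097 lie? 64 and 65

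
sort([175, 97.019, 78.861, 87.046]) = [78.861, 87.046, 97.019, 175]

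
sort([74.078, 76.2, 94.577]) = [74.078, 76.2, 94.577]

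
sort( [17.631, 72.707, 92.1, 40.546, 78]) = [17.631, 40.546, 72.707, 78, 92.1]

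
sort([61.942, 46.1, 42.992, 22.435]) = [22.435, 42.992, 46.1, 61.942]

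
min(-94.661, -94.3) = -94.661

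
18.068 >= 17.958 True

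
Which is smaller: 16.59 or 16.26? 16.26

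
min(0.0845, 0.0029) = 0.0029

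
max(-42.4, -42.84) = -42.4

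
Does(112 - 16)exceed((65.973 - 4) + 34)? Yes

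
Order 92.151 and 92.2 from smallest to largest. 92.151, 92.2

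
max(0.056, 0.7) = 0.7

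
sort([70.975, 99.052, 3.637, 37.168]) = [3.637, 37.168, 70.975, 99.052]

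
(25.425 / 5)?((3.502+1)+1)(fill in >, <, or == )<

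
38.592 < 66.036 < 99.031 True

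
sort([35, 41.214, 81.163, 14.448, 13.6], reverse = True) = [81.163, 41.214, 35, 14.448, 13.6]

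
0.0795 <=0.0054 False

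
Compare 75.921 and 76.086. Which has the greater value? 76.086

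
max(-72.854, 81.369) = 81.369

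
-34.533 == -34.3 False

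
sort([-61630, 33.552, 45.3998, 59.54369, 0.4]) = [-61630, 0.4, 33.552, 45.3998, 59.54369]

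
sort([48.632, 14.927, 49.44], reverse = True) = [49.44, 48.632, 14.927]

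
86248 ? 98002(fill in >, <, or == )<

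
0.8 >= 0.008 True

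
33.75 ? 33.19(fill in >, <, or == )>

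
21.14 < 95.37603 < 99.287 True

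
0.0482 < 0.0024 False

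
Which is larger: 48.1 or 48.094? 48.1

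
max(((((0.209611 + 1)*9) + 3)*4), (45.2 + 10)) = 55.545996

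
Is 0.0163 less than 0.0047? No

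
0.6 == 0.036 False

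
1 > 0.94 True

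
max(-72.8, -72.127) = -72.127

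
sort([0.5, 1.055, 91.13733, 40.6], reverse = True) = [91.13733, 40.6, 1.055, 0.5]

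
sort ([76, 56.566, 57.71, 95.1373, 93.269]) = [56.566, 57.71, 76, 93.269, 95.1373]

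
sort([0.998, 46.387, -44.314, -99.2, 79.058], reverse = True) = [79.058, 46.387, 0.998, -44.314, -99.2]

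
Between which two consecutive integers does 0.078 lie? 0 and 1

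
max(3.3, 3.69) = 3.69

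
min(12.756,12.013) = 12.013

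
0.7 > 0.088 True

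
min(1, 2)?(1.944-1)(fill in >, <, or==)>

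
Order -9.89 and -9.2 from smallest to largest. -9.89, -9.2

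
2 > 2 False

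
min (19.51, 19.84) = 19.51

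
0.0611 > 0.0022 True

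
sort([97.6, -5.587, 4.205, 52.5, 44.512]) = [-5.587, 4.205, 44.512, 52.5, 97.6]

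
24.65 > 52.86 False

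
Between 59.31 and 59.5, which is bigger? 59.5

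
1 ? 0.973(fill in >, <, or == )>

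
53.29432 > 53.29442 False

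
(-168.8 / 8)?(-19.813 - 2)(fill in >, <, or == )>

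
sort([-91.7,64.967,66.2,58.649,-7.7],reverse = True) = [66.2,64.967,58.649,-7.7,-91.7]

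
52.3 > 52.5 False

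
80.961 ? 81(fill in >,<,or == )<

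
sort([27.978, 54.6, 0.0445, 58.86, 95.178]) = [0.0445, 27.978, 54.6, 58.86, 95.178]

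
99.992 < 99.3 False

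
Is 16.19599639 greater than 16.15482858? Yes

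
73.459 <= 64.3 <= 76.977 False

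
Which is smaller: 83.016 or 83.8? 83.016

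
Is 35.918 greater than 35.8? Yes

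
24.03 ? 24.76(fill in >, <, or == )<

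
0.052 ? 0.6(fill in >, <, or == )<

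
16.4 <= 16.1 False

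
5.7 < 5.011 False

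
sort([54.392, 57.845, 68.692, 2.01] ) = [2.01, 54.392, 57.845, 68.692]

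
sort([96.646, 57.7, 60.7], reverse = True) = [96.646, 60.7, 57.7]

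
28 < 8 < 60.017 False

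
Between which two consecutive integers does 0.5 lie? 0 and 1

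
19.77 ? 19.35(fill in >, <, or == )>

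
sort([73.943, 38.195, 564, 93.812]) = [38.195, 73.943, 93.812, 564]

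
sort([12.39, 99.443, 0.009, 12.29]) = [0.009, 12.29, 12.39, 99.443]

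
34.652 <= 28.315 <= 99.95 False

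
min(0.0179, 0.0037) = 0.0037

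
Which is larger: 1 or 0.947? 1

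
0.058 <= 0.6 True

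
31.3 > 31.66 False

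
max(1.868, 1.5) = 1.868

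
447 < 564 True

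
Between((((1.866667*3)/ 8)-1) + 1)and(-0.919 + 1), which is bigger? ((((1.866667*3)/ 8)-1) + 1)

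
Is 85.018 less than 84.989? No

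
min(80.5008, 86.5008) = 80.5008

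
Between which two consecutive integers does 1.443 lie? 1 and 2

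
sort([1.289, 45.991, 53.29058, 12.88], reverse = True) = [53.29058, 45.991, 12.88, 1.289]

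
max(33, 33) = 33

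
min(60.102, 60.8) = 60.102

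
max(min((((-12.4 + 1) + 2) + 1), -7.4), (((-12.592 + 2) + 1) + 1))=-8.4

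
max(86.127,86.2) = 86.2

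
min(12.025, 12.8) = 12.025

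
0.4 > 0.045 True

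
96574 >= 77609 True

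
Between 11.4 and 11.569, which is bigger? 11.569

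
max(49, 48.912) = 49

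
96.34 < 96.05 False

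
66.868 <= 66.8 False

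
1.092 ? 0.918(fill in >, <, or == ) >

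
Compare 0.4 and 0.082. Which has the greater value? 0.4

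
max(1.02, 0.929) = 1.02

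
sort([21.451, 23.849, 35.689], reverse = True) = [35.689, 23.849, 21.451]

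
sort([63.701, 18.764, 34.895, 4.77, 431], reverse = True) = [431, 63.701, 34.895, 18.764, 4.77]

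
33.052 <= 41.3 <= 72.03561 True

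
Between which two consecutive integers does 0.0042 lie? 0 and 1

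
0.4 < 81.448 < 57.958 False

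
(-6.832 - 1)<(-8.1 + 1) True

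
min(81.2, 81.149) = 81.149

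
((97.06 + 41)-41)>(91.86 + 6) False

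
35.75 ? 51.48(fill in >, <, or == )<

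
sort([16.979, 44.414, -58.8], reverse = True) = [44.414, 16.979, -58.8]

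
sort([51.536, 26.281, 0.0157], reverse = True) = [51.536, 26.281, 0.0157]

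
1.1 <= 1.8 True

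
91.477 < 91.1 False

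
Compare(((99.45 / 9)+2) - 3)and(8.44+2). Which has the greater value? (8.44+2)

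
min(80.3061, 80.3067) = 80.3061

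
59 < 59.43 True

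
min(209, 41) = 41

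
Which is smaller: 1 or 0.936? 0.936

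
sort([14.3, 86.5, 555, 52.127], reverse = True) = [555, 86.5, 52.127, 14.3]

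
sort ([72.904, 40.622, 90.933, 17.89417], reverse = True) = [90.933, 72.904, 40.622, 17.89417]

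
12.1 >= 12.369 False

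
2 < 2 False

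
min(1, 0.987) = 0.987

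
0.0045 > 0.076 False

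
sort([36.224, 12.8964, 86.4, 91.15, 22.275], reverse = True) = [91.15, 86.4, 36.224, 22.275, 12.8964]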